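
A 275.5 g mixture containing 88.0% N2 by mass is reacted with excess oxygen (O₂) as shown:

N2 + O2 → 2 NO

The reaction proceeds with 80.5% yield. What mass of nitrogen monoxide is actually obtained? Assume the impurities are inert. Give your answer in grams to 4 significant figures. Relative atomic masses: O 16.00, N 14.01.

418.0 g

Pure N2 available = 275.5 g × 0.880 = 242.44 g.
M(N2) = 2(14.01) = 28.02 g/mol.
M(NO) = 14.01 + 16.00 = 30.01 g/mol.
n(N2) = 242.44 g / 28.02 g/mol = 8.6524 mol.
From the equation the N2:NO mole ratio is 1:2, so n(NO) = 8.6524 × 2/1 = 17.305 mol.
Mass of NO = 17.305 mol × 30.01 g/mol = 519.32 g.
Actual mass collected = 519.32 g × 0.805 = 418.05 g.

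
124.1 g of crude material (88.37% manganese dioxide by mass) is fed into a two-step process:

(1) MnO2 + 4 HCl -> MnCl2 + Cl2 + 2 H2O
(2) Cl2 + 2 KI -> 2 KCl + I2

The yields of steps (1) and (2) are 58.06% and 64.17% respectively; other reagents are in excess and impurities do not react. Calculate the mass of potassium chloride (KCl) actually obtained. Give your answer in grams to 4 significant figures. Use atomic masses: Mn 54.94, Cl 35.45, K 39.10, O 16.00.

70.07 g

Pure MnO2 = 124.1 × 0.8837 = 109.67 g.
M(MnO2) = 54.94 + 2(16.00) = 86.94 g/mol.
M(KCl) = 39.10 + 35.45 = 74.55 g/mol.
n(MnO2) = 109.67 / 86.94 = 1.2614 mol.
Step 1 (MnO2:Cl2 = 1:1): theoretical n(Cl2) = 1.2614 mol; at 58.06% yield, n(Cl2) = 0.73238 mol.
Step 2 (Cl2:KCl = 1:2): theoretical n(KCl) = 1.4648 mol, so theoretical mass = 1.4648 × 74.55 = 109.20 g.
At 64.17% yield, actual mass of KCl = 109.20 × 0.6417 = 70.072 g.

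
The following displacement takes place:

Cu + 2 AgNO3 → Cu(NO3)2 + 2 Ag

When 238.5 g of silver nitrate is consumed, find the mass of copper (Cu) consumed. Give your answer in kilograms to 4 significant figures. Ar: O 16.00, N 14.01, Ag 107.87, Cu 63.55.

M(AgNO3) = 107.87 + 14.01 + 3(16.00) = 169.88 g/mol.
M(Cu) = 63.55 g/mol.
n(AgNO3) = 238.50 g / 169.88 g/mol = 1.4039 mol.
From the equation the AgNO3:Cu mole ratio is 2:1, so n(Cu) = 1.4039 × 1/2 = 0.70197 mol.
Mass of Cu = 0.70197 mol × 63.55 g/mol = 44.610 g.
Converting to kg: 44.610 g = 0.04461 kg.

0.04461 kg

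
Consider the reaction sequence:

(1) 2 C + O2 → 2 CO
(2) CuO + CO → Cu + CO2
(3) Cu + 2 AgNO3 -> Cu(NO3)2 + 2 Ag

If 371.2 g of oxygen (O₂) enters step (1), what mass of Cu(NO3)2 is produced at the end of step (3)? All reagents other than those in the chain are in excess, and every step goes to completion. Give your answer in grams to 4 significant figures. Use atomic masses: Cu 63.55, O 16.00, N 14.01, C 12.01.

4352 g

M(O2) = 2(16.00) = 32.00 g/mol.
M(Cu(NO3)2) = 63.55 + 2(14.01) + 6(16.00) = 187.57 g/mol.
n(O2) = 371.2 / 32.00 = 11.600 mol.
Reaction (1): O2→CO ratio 1:2 ⇒ n(CO) = 23.200 mol.
Reaction (2): CO→Cu ratio 1:1 ⇒ n(Cu) = 23.200 mol.
Reaction (3): Cu→Cu(NO3)2 ratio 1:1 ⇒ n(Cu(NO3)2) = 23.200 mol.
Mass of Cu(NO3)2 = 23.200 × 187.57 = 4351.6 g.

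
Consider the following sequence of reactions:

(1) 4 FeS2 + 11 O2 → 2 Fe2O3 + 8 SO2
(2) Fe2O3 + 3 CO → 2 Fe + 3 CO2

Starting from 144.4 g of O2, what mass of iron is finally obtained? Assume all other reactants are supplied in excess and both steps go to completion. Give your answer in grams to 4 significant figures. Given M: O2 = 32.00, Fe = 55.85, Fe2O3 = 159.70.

91.64 g

n(O2) = 144.40 / 32.00 = 4.5125 mol.
Step 1 gives a 11:2 ratio of O2 to Fe2O3, so n(Fe2O3) = 0.82045 mol.
In step 2 the Fe2O3:Fe ratio is 1:2, so n(Fe) = 1.6409 mol.
Mass of Fe = 1.6409 × 55.85 = 91.645 g.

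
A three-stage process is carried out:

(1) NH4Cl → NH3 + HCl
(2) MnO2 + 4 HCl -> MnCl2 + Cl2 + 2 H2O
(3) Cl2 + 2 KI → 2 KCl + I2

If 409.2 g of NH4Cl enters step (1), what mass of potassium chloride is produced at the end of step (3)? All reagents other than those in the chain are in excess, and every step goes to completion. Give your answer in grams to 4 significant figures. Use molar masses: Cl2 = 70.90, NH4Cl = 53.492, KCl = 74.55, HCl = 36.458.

n(NH4Cl) = 409.2 / 53.492 = 7.6497 mol.
Reaction (1): NH4Cl→HCl ratio 1:1 ⇒ n(HCl) = 7.6497 mol.
Reaction (2): HCl→Cl2 ratio 4:1 ⇒ n(Cl2) = 1.9124 mol.
Reaction (3): Cl2→KCl ratio 1:2 ⇒ n(KCl) = 3.8249 mol.
Mass of KCl = 3.8249 × 74.55 = 285.14 g.

285.1 g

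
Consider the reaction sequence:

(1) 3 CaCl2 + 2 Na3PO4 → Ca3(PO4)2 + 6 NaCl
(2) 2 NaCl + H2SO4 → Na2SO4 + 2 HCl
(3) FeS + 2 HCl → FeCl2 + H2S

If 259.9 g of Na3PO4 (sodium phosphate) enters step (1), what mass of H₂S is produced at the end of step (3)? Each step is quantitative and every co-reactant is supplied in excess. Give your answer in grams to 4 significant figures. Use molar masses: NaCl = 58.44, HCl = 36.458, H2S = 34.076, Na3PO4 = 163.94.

81.03 g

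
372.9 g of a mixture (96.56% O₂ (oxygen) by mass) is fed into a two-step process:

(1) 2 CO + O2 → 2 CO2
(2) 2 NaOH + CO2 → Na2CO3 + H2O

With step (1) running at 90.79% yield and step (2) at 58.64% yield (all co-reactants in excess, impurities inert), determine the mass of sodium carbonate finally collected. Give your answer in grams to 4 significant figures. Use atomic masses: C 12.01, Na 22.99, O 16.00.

1270 g

Pure O2 = 372.9 × 0.9656 = 360.07 g.
M(O2) = 2(16.00) = 32.00 g/mol.
M(Na2CO3) = 2(22.99) + 12.01 + 3(16.00) = 105.99 g/mol.
n(O2) = 360.07 / 32.00 = 11.252 mol.
Step 1 (O2:CO2 = 1:2): theoretical n(CO2) = 22.505 mol; at 90.79% yield, n(CO2) = 20.432 mol.
Step 2 (CO2:Na2CO3 = 1:1): theoretical n(Na2CO3) = 20.432 mol, so theoretical mass = 20.432 × 105.99 = 2165.6 g.
At 58.64% yield, actual mass of Na2CO3 = 2165.6 × 0.5864 = 1269.9 g.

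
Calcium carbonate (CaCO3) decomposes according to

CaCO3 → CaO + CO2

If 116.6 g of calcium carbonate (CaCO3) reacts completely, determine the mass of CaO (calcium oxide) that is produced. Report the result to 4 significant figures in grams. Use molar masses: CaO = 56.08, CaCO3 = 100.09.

n(CaCO3) = 116.60 g / 100.09 g/mol = 1.1650 mol.
From the equation the CaCO3:CaO mole ratio is 1:1, so n(CaO) = 1.1650 × 1/1 = 1.1650 mol.
Mass of CaO = 1.1650 mol × 56.08 g/mol = 65.330 g.

65.33 g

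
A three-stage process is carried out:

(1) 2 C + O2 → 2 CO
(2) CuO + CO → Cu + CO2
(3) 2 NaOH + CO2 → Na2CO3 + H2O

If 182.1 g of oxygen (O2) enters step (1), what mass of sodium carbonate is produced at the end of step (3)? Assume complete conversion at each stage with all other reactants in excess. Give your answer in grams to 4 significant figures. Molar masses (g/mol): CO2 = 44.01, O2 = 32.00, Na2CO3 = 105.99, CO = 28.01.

n(O2) = 182.1 / 32.00 = 5.6906 mol.
Reaction (1): O2→CO ratio 1:2 ⇒ n(CO) = 11.381 mol.
Reaction (2): CO→CO2 ratio 1:1 ⇒ n(CO2) = 11.381 mol.
Reaction (3): CO2→Na2CO3 ratio 1:1 ⇒ n(Na2CO3) = 11.381 mol.
Mass of Na2CO3 = 11.381 × 105.99 = 1206.3 g.

1206 g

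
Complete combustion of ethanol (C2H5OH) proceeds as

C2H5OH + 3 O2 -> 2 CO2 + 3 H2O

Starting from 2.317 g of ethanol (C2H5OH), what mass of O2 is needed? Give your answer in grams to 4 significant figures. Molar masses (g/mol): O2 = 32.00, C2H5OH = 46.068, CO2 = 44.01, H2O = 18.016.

4.828 g

n(C2H5OH) = 2.3170 g / 46.068 g/mol = 0.050295 mol.
From the equation the C2H5OH:O2 mole ratio is 1:3, so n(O2) = 0.050295 × 3/1 = 0.15089 mol.
Mass of O2 = 0.15089 mol × 32.00 g/mol = 4.8283 g.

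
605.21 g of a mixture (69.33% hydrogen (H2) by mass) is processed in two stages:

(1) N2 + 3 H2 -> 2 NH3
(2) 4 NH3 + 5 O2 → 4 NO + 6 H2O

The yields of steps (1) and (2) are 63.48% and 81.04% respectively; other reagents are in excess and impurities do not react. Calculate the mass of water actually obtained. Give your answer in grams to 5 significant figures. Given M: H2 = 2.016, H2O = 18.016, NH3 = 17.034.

Pure H2 = 605.21 × 0.6933 = 419.592 g.
n(H2) = 419.592 / 2.016 = 208.131 mol.
Step 1 (H2:NH3 = 3:2): theoretical n(NH3) = 138.754 mol; at 63.48% yield, n(NH3) = 88.0810 mol.
Step 2 (NH3:H2O = 4:6): theoretical n(H2O) = 132.122 mol, so theoretical mass = 132.122 × 18.016 = 2380.30 g.
At 81.04% yield, actual mass of H2O = 2380.30 × 0.8104 = 1929.00 g.

1929.0 g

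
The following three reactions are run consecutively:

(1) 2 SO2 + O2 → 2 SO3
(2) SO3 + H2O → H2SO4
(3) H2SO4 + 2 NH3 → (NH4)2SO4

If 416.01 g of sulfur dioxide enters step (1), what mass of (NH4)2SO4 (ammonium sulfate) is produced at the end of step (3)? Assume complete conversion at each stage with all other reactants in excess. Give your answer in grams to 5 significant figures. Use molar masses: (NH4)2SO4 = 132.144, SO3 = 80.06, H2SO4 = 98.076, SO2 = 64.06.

858.15 g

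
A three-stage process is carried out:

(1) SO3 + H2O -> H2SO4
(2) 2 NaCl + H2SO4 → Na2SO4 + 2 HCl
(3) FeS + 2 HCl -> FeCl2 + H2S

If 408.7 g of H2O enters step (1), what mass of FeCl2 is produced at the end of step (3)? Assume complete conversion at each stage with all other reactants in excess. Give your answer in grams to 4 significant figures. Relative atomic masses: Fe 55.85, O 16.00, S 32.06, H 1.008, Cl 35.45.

M(H2O) = 2(1.008) + 16.00 = 18.016 g/mol.
M(FeCl2) = 55.85 + 2(35.45) = 126.75 g/mol.
n(H2O) = 408.7 / 18.016 = 22.685 mol.
Reaction (1): H2O→H2SO4 ratio 1:1 ⇒ n(H2SO4) = 22.685 mol.
Reaction (2): H2SO4→HCl ratio 1:2 ⇒ n(HCl) = 45.371 mol.
Reaction (3): HCl→FeCl2 ratio 2:1 ⇒ n(FeCl2) = 22.685 mol.
Mass of FeCl2 = 22.685 × 126.75 = 2875.4 g.

2875 g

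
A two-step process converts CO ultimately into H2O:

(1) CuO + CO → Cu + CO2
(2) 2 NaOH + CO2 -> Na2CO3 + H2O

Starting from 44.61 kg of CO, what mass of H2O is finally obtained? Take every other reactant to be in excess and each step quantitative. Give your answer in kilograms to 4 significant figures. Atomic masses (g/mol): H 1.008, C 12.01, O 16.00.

M(CO) = 12.01 + 16.00 = 28.01 g/mol.
M(H2O) = 2(1.008) + 16.00 = 18.016 g/mol.
44.61 kg = 44610 g.
n(CO) = 44610 / 28.01 = 1592.6 mol.
Step 1 gives a 1:1 ratio of CO to CO2, so n(CO2) = 1592.6 mol.
In step 2 the CO2:H2O ratio is 1:1, so n(H2O) = 1592.6 mol.
Mass of H2O = 1592.6 × 18.016 = 28693 g = 28.69 kg.

28.69 kg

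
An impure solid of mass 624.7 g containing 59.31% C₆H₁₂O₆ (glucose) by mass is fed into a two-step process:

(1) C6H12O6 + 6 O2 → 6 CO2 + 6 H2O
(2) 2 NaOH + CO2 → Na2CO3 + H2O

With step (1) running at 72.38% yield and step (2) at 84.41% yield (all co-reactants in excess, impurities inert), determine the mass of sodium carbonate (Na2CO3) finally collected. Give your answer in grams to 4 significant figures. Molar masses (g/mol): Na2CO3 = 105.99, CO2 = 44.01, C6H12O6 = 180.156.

Pure C6H12O6 = 624.7 × 0.5931 = 370.51 g.
n(C6H12O6) = 370.51 / 180.156 = 2.0566 mol.
Step 1 (C6H12O6:CO2 = 1:6): theoretical n(CO2) = 12.340 mol; at 72.38% yield, n(CO2) = 8.9314 mol.
Step 2 (CO2:Na2CO3 = 1:1): theoretical n(Na2CO3) = 8.9314 mol, so theoretical mass = 8.9314 × 105.99 = 946.64 g.
At 84.41% yield, actual mass of Na2CO3 = 946.64 × 0.8441 = 799.06 g.

799.1 g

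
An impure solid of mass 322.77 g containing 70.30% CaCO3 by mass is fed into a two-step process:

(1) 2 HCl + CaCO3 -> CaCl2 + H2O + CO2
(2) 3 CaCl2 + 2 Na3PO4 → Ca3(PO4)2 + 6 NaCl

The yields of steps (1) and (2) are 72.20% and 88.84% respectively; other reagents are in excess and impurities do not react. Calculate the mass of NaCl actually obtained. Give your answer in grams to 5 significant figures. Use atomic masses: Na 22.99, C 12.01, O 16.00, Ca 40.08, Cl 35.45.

169.96 g

Pure CaCO3 = 322.77 × 0.7030 = 226.907 g.
M(CaCO3) = 40.08 + 12.01 + 3(16.00) = 100.09 g/mol.
M(NaCl) = 22.99 + 35.45 = 58.44 g/mol.
n(CaCO3) = 226.907 / 100.09 = 2.26703 mol.
Step 1 (CaCO3:CaCl2 = 1:1): theoretical n(CaCl2) = 2.26703 mol; at 72.20% yield, n(CaCl2) = 1.63680 mol.
Step 2 (CaCl2:NaCl = 3:6): theoretical n(NaCl) = 3.27360 mol, so theoretical mass = 3.27360 × 58.44 = 191.309 g.
At 88.84% yield, actual mass of NaCl = 191.309 × 0.8884 = 169.959 g.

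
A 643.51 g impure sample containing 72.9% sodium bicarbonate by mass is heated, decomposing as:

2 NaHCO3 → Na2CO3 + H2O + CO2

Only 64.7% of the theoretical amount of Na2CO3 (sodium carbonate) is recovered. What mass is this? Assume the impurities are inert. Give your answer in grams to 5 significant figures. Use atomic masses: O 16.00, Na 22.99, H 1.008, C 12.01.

191.47 g

Pure NaHCO3 available = 643.51 g × 0.729 = 469.119 g.
M(NaHCO3) = 22.99 + 1.008 + 12.01 + 3(16.00) = 84.008 g/mol.
M(Na2CO3) = 2(22.99) + 12.01 + 3(16.00) = 105.99 g/mol.
n(NaHCO3) = 469.119 g / 84.008 g/mol = 5.58422 mol.
From the equation the NaHCO3:Na2CO3 mole ratio is 2:1, so n(Na2CO3) = 5.58422 × 1/2 = 2.79211 mol.
Mass of Na2CO3 = 2.79211 mol × 105.99 g/mol = 295.936 g.
Actual mass collected = 295.936 g × 0.647 = 191.470 g.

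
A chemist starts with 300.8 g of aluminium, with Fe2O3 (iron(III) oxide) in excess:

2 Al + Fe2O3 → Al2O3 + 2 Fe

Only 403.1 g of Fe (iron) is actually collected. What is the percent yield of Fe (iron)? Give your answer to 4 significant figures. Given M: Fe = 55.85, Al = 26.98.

64.74 %

n(Al) = 300.80 g / 26.98 g/mol = 11.149 mol.
From the equation the Al:Fe mole ratio is 2:2, so n(Fe) = 11.149 × 2/2 = 11.149 mol.
Mass of Fe = 11.149 mol × 55.85 g/mol = 622.67 g.
This is the theoretical yield. Percent yield = 403.1 g / 622.67 g × 100% = 64.737%.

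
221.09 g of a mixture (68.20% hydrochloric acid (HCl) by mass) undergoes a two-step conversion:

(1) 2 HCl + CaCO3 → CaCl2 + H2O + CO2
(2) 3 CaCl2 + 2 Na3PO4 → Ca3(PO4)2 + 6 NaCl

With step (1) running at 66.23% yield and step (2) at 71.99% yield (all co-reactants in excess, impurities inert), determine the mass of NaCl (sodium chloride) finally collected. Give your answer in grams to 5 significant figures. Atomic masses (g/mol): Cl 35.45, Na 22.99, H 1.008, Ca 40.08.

Pure HCl = 221.09 × 0.6820 = 150.783 g.
M(HCl) = 1.008 + 35.45 = 36.458 g/mol.
M(NaCl) = 22.99 + 35.45 = 58.44 g/mol.
n(HCl) = 150.783 / 36.458 = 4.13581 mol.
Step 1 (HCl:CaCl2 = 2:1): theoretical n(CaCl2) = 2.06791 mol; at 66.23% yield, n(CaCl2) = 1.36957 mol.
Step 2 (CaCl2:NaCl = 3:6): theoretical n(NaCl) = 2.73915 mol, so theoretical mass = 2.73915 × 58.44 = 160.076 g.
At 71.99% yield, actual mass of NaCl = 160.076 × 0.7199 = 115.239 g.

115.24 g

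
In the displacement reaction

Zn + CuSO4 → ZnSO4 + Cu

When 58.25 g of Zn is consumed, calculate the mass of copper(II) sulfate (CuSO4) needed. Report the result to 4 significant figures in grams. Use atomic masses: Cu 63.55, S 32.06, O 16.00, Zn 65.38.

142.2 g

M(Zn) = 65.38 g/mol.
M(CuSO4) = 63.55 + 32.06 + 4(16.00) = 159.61 g/mol.
n(Zn) = 58.250 g / 65.38 g/mol = 0.89095 mol.
From the equation the Zn:CuSO4 mole ratio is 1:1, so n(CuSO4) = 0.89095 × 1/1 = 0.89095 mol.
Mass of CuSO4 = 0.89095 mol × 159.61 g/mol = 142.20 g.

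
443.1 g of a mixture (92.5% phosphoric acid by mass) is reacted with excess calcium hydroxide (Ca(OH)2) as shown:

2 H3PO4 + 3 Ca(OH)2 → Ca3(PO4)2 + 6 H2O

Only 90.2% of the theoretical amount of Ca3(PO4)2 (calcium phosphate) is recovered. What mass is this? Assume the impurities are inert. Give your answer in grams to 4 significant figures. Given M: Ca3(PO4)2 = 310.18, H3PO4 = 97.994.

Pure H3PO4 available = 443.1 g × 0.925 = 409.87 g.
n(H3PO4) = 409.87 g / 97.994 g/mol = 4.1826 mol.
From the equation the H3PO4:Ca3(PO4)2 mole ratio is 2:1, so n(Ca3(PO4)2) = 4.1826 × 1/2 = 2.0913 mol.
Mass of Ca3(PO4)2 = 2.0913 mol × 310.18 g/mol = 648.68 g.
Actual mass collected = 648.68 g × 0.902 = 585.11 g.

585.1 g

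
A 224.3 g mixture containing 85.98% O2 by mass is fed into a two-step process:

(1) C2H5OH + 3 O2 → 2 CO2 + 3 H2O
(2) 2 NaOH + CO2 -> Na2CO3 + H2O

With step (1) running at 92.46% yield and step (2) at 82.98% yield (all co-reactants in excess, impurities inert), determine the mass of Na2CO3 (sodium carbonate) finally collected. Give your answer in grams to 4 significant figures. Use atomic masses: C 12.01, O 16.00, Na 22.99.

Pure O2 = 224.3 × 0.8598 = 192.85 g.
M(O2) = 2(16.00) = 32.00 g/mol.
M(Na2CO3) = 2(22.99) + 12.01 + 3(16.00) = 105.99 g/mol.
n(O2) = 192.85 / 32.00 = 6.0267 mol.
Step 1 (O2:CO2 = 3:2): theoretical n(CO2) = 4.0178 mol; at 92.46% yield, n(CO2) = 3.7148 mol.
Step 2 (CO2:Na2CO3 = 1:1): theoretical n(Na2CO3) = 3.7148 mol, so theoretical mass = 3.7148 × 105.99 = 393.74 g.
At 82.98% yield, actual mass of Na2CO3 = 393.74 × 0.8298 = 326.72 g.

326.7 g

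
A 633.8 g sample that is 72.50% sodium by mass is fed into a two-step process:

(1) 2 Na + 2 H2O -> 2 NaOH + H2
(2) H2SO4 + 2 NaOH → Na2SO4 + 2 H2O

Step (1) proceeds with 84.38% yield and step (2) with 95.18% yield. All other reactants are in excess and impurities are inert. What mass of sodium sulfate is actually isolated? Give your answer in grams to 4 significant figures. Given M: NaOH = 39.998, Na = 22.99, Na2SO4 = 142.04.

1140 g

Pure Na = 633.8 × 0.7250 = 459.50 g.
n(Na) = 459.50 / 22.99 = 19.987 mol.
Step 1 (Na:NaOH = 2:2): theoretical n(NaOH) = 19.987 mol; at 84.38% yield, n(NaOH) = 16.865 mol.
Step 2 (NaOH:Na2SO4 = 2:1): theoretical n(Na2SO4) = 8.4326 mol, so theoretical mass = 8.4326 × 142.04 = 1197.8 g.
At 95.18% yield, actual mass of Na2SO4 = 1197.8 × 0.9518 = 1140.0 g.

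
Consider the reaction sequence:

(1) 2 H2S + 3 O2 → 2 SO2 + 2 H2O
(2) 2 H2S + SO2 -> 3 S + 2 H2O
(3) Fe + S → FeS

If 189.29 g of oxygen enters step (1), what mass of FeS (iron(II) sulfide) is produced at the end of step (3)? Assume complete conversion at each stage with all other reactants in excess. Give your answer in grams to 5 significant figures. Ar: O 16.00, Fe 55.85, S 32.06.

1040.0 g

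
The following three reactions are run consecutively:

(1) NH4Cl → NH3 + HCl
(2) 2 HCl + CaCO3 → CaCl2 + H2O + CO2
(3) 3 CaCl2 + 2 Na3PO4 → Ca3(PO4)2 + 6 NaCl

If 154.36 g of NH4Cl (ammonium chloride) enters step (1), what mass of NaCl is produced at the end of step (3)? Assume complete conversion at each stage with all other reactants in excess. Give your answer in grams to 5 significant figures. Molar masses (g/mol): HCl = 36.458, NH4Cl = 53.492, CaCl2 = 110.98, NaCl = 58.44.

n(NH4Cl) = 154.36 / 53.492 = 2.88567 mol.
Reaction (1): NH4Cl→HCl ratio 1:1 ⇒ n(HCl) = 2.88567 mol.
Reaction (2): HCl→CaCl2 ratio 2:1 ⇒ n(CaCl2) = 1.44283 mol.
Reaction (3): CaCl2→NaCl ratio 3:6 ⇒ n(NaCl) = 2.88567 mol.
Mass of NaCl = 2.88567 × 58.44 = 168.638 g.

168.64 g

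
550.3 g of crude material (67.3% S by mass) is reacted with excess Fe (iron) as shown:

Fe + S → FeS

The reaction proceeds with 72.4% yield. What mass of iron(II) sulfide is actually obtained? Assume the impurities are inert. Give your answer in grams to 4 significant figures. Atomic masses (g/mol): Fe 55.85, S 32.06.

735.2 g

Pure S available = 550.3 g × 0.673 = 370.35 g.
M(S) = 32.06 g/mol.
M(FeS) = 55.85 + 32.06 = 87.91 g/mol.
n(S) = 370.35 g / 32.06 g/mol = 11.552 mol.
From the equation the S:FeS mole ratio is 1:1, so n(FeS) = 11.552 × 1/1 = 11.552 mol.
Mass of FeS = 11.552 mol × 87.91 g/mol = 1015.5 g.
Actual mass collected = 1015.5 g × 0.724 = 735.24 g.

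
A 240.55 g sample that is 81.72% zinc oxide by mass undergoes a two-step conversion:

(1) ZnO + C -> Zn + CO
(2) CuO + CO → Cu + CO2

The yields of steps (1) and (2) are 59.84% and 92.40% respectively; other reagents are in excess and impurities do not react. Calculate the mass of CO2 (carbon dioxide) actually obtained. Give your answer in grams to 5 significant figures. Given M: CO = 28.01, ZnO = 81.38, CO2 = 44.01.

58.780 g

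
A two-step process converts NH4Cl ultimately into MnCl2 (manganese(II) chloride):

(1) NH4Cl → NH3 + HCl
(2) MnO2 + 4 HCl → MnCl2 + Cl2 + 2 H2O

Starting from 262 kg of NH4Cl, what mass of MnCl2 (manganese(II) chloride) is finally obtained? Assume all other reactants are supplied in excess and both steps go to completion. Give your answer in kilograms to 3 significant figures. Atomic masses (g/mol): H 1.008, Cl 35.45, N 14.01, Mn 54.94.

154 kg

M(NH4Cl) = 14.01 + 4(1.008) + 35.45 = 53.492 g/mol.
M(MnCl2) = 54.94 + 2(35.45) = 125.84 g/mol.
262 kg = 262000 g.
n(NH4Cl) = 262000 / 53.492 = 4898 mol.
Step 1 gives a 1:1 ratio of NH4Cl to HCl, so n(HCl) = 4898 mol.
In step 2 the HCl:MnCl2 ratio is 4:1, so n(MnCl2) = 1224 mol.
Mass of MnCl2 = 1224 × 125.84 = 154100 g = 154 kg.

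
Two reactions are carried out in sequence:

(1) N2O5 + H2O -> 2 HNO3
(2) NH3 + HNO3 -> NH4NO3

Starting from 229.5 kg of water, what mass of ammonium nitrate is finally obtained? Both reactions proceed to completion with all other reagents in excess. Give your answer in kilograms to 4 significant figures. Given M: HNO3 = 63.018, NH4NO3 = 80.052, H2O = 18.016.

2040 kg

229.5 kg = 229500 g.
n(H2O) = 229500 / 18.016 = 12739 mol.
Step 1 gives a 1:2 ratio of H2O to HNO3, so n(HNO3) = 25477 mol.
In step 2 the HNO3:NH4NO3 ratio is 1:1, so n(NH4NO3) = 25477 mol.
Mass of NH4NO3 = 25477 × 80.052 = 2.0395 × 10^6 g = 2040 kg.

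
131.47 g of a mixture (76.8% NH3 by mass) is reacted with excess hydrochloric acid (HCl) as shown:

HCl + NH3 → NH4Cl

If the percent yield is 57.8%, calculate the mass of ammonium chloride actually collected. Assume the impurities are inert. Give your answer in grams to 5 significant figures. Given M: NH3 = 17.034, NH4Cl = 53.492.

183.27 g

Pure NH3 available = 131.47 g × 0.768 = 100.969 g.
n(NH3) = 100.969 g / 17.034 g/mol = 5.92750 mol.
From the equation the NH3:NH4Cl mole ratio is 1:1, so n(NH4Cl) = 5.92750 × 1/1 = 5.92750 mol.
Mass of NH4Cl = 5.92750 mol × 53.492 g/mol = 317.074 g.
Actual mass collected = 317.074 g × 0.578 = 183.269 g.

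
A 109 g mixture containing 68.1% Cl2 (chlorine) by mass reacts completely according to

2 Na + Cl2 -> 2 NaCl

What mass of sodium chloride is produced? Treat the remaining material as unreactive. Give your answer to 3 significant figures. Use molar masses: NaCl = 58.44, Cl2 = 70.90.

Mass of pure Cl2 = 109 g × 0.681 = 74.23 g.
n(Cl2) = 74.23 g / 70.90 g/mol = 1.047 mol.
From the equation the Cl2:NaCl mole ratio is 1:2, so n(NaCl) = 1.047 × 2/1 = 2.094 mol.
Mass of NaCl = 2.094 mol × 58.44 g/mol = 122.4 g.

122 g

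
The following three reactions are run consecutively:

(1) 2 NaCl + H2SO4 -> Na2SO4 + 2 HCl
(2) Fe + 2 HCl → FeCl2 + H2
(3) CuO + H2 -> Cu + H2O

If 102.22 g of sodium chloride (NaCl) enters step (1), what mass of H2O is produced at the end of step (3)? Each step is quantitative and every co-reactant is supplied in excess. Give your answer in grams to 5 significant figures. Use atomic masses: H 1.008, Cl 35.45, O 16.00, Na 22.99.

M(NaCl) = 22.99 + 35.45 = 58.44 g/mol.
M(H2O) = 2(1.008) + 16.00 = 18.016 g/mol.
n(NaCl) = 102.22 / 58.44 = 1.74914 mol.
Reaction (1): NaCl→HCl ratio 2:2 ⇒ n(HCl) = 1.74914 mol.
Reaction (2): HCl→H2 ratio 2:1 ⇒ n(H2) = 0.874572 mol.
Reaction (3): H2→H2O ratio 1:1 ⇒ n(H2O) = 0.874572 mol.
Mass of H2O = 0.874572 × 18.016 = 15.7563 g.

15.756 g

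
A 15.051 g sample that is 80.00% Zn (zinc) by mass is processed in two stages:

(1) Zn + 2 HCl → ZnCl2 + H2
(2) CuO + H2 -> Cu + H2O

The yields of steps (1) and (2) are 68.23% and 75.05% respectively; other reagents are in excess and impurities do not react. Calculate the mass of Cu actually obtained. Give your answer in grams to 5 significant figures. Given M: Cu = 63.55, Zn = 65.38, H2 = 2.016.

Pure Zn = 15.051 × 0.8000 = 12.0408 g.
n(Zn) = 12.0408 / 65.38 = 0.184166 mol.
Step 1 (Zn:H2 = 1:1): theoretical n(H2) = 0.184166 mol; at 68.23% yield, n(H2) = 0.125657 mol.
Step 2 (H2:Cu = 1:1): theoretical n(Cu) = 0.125657 mol, so theoretical mass = 0.125657 × 63.55 = 7.98549 g.
At 75.05% yield, actual mass of Cu = 7.98549 × 0.7505 = 5.99311 g.

5.9931 g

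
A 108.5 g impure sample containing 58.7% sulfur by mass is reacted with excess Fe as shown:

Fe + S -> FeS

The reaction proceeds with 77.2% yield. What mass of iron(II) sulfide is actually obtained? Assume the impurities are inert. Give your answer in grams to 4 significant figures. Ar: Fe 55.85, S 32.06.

134.8 g

Pure S available = 108.5 g × 0.587 = 63.690 g.
M(S) = 32.06 g/mol.
M(FeS) = 55.85 + 32.06 = 87.91 g/mol.
n(S) = 63.690 g / 32.06 g/mol = 1.9866 mol.
From the equation the S:FeS mole ratio is 1:1, so n(FeS) = 1.9866 × 1/1 = 1.9866 mol.
Mass of FeS = 1.9866 mol × 87.91 g/mol = 174.64 g.
Actual mass collected = 174.64 g × 0.772 = 134.82 g.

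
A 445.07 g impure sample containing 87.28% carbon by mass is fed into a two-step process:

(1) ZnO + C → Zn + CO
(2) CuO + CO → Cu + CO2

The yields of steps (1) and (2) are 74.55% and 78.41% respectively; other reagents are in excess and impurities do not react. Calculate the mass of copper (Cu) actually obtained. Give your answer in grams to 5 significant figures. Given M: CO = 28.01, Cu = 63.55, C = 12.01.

1201.5 g

Pure C = 445.07 × 0.8728 = 388.457 g.
n(C) = 388.457 / 12.01 = 32.3445 mol.
Step 1 (C:CO = 1:1): theoretical n(CO) = 32.3445 mol; at 74.55% yield, n(CO) = 24.1128 mol.
Step 2 (CO:Cu = 1:1): theoretical n(Cu) = 24.1128 mol, so theoretical mass = 24.1128 × 63.55 = 1532.37 g.
At 78.41% yield, actual mass of Cu = 1532.37 × 0.7841 = 1201.53 g.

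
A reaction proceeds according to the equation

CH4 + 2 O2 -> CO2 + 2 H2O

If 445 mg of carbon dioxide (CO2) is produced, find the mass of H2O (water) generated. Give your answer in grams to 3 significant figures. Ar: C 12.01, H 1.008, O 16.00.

0.364 g

M(CO2) = 12.01 + 2(16.00) = 44.01 g/mol.
M(H2O) = 2(1.008) + 16.00 = 18.016 g/mol.
Convert: 445 mg = 0.4450 g.
n(CO2) = 0.4450 g / 44.01 g/mol = 0.01011 mol.
From the equation the CO2:H2O mole ratio is 1:2, so n(H2O) = 0.01011 × 2/1 = 0.02022 mol.
Mass of H2O = 0.02022 mol × 18.016 g/mol = 0.3643 g.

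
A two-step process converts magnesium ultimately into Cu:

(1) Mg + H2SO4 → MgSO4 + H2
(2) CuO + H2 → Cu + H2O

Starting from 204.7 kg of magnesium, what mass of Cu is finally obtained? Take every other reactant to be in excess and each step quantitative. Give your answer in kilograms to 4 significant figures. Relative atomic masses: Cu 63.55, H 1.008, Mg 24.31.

535.1 kg

M(Mg) = 24.31 g/mol.
M(Cu) = 63.55 g/mol.
204.7 kg = 204700 g.
n(Mg) = 204700 / 24.31 = 8420.4 mol.
Step 1 gives a 1:1 ratio of Mg to H2, so n(H2) = 8420.4 mol.
In step 2 the H2:Cu ratio is 1:1, so n(Cu) = 8420.4 mol.
Mass of Cu = 8420.4 × 63.55 = 535120 g = 535.1 kg.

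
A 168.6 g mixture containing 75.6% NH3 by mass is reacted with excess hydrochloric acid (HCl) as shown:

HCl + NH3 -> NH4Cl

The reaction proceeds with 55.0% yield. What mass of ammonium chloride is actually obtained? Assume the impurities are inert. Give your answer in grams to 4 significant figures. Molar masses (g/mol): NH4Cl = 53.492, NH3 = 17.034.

220.1 g

Pure NH3 available = 168.6 g × 0.756 = 127.46 g.
n(NH3) = 127.46 g / 17.034 g/mol = 7.4828 mol.
From the equation the NH3:NH4Cl mole ratio is 1:1, so n(NH4Cl) = 7.4828 × 1/1 = 7.4828 mol.
Mass of NH4Cl = 7.4828 mol × 53.492 g/mol = 400.27 g.
Actual mass collected = 400.27 g × 0.550 = 220.15 g.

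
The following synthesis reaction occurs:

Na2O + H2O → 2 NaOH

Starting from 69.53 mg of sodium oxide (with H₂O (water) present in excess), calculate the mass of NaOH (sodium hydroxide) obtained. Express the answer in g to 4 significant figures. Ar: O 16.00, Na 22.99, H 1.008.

M(Na2O) = 2(22.99) + 16.00 = 61.98 g/mol.
M(NaOH) = 22.99 + 16.00 + 1.008 = 39.998 g/mol.
Convert: 69.53 mg = 0.069530 g.
n(Na2O) = 0.069530 g / 61.98 g/mol = 0.0011218 mol.
From the equation the Na2O:NaOH mole ratio is 1:2, so n(NaOH) = 0.0011218 × 2/1 = 0.0022436 mol.
Mass of NaOH = 0.0022436 mol × 39.998 g/mol = 0.089741 g.

0.08974 g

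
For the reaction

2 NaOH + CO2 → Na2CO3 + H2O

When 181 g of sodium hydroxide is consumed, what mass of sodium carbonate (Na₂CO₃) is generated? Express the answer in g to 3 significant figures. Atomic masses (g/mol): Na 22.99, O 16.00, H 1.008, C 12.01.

240 g

M(NaOH) = 22.99 + 16.00 + 1.008 = 39.998 g/mol.
M(Na2CO3) = 2(22.99) + 12.01 + 3(16.00) = 105.99 g/mol.
n(NaOH) = 181.0 g / 39.998 g/mol = 4.525 mol.
From the equation the NaOH:Na2CO3 mole ratio is 2:1, so n(Na2CO3) = 4.525 × 1/2 = 2.263 mol.
Mass of Na2CO3 = 2.263 mol × 105.99 g/mol = 239.8 g.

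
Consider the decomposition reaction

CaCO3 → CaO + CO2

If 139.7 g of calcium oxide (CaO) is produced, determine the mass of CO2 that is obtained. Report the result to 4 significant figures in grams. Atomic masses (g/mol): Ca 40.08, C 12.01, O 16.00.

109.6 g

M(CaO) = 40.08 + 16.00 = 56.08 g/mol.
M(CO2) = 12.01 + 2(16.00) = 44.01 g/mol.
n(CaO) = 139.70 g / 56.08 g/mol = 2.4911 mol.
From the equation the CaO:CO2 mole ratio is 1:1, so n(CO2) = 2.4911 × 1/1 = 2.4911 mol.
Mass of CO2 = 2.4911 mol × 44.01 g/mol = 109.63 g.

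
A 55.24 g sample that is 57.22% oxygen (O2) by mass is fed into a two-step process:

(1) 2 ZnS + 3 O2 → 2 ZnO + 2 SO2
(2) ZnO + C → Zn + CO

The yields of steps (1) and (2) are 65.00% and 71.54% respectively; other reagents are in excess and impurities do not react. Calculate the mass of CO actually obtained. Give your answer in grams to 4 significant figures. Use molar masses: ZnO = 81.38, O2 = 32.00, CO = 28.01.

Pure O2 = 55.24 × 0.5722 = 31.608 g.
n(O2) = 31.608 / 32.00 = 0.98776 mol.
Step 1 (O2:ZnO = 3:2): theoretical n(ZnO) = 0.65851 mol; at 65.00% yield, n(ZnO) = 0.42803 mol.
Step 2 (ZnO:CO = 1:1): theoretical n(CO) = 0.42803 mol, so theoretical mass = 0.42803 × 28.01 = 11.989 g.
At 71.54% yield, actual mass of CO = 11.989 × 0.7154 = 8.5770 g.

8.577 g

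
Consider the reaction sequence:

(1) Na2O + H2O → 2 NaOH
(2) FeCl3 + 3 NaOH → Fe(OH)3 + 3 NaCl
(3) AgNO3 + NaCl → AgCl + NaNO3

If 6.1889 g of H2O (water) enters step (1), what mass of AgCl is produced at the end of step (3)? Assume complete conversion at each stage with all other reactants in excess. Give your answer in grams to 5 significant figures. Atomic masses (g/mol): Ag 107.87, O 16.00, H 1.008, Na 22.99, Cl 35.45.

98.467 g

M(H2O) = 2(1.008) + 16.00 = 18.016 g/mol.
M(AgCl) = 107.87 + 35.45 = 143.32 g/mol.
n(H2O) = 6.1889 / 18.016 = 0.343522 mol.
Reaction (1): H2O→NaOH ratio 1:2 ⇒ n(NaOH) = 0.687045 mol.
Reaction (2): NaOH→NaCl ratio 3:3 ⇒ n(NaCl) = 0.687045 mol.
Reaction (3): NaCl→AgCl ratio 1:1 ⇒ n(AgCl) = 0.687045 mol.
Mass of AgCl = 0.687045 × 143.32 = 98.4673 g.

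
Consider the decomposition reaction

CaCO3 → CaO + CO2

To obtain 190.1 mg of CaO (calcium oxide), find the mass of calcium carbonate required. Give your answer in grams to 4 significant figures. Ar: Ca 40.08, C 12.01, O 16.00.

0.3393 g

M(CaO) = 40.08 + 16.00 = 56.08 g/mol.
M(CaCO3) = 40.08 + 12.01 + 3(16.00) = 100.09 g/mol.
Convert: 190.1 mg = 0.19010 g.
n(CaO) = 0.19010 g / 56.08 g/mol = 0.0033898 mol.
From the equation the CaO:CaCO3 mole ratio is 1:1, so n(CaCO3) = 0.0033898 × 1/1 = 0.0033898 mol.
Mass of CaCO3 = 0.0033898 mol × 100.09 g/mol = 0.33929 g.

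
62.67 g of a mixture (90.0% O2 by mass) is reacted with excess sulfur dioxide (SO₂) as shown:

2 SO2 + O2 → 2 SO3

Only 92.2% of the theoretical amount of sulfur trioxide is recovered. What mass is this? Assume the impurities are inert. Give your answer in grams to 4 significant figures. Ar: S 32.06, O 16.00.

Pure O2 available = 62.67 g × 0.900 = 56.403 g.
M(O2) = 2(16.00) = 32.00 g/mol.
M(SO3) = 32.06 + 3(16.00) = 80.06 g/mol.
n(O2) = 56.403 g / 32.00 g/mol = 1.7626 mol.
From the equation the O2:SO3 mole ratio is 1:2, so n(SO3) = 1.7626 × 2/1 = 3.5252 mol.
Mass of SO3 = 3.5252 mol × 80.06 g/mol = 282.23 g.
Actual mass collected = 282.23 g × 0.922 = 260.21 g.

260.2 g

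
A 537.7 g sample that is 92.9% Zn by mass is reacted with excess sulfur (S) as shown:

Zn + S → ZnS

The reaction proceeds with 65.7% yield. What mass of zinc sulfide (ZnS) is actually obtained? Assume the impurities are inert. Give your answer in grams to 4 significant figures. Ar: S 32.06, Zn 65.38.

489.1 g

Pure Zn available = 537.7 g × 0.929 = 499.52 g.
M(Zn) = 65.38 g/mol.
M(ZnS) = 65.38 + 32.06 = 97.44 g/mol.
n(Zn) = 499.52 g / 65.38 g/mol = 7.6403 mol.
From the equation the Zn:ZnS mole ratio is 1:1, so n(ZnS) = 7.6403 × 1/1 = 7.6403 mol.
Mass of ZnS = 7.6403 mol × 97.44 g/mol = 744.47 g.
Actual mass collected = 744.47 g × 0.657 = 489.12 g.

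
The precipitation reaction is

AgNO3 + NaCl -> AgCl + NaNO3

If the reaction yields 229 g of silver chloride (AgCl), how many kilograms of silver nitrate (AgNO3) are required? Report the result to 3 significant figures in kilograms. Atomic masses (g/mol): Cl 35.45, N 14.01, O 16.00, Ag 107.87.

0.271 kg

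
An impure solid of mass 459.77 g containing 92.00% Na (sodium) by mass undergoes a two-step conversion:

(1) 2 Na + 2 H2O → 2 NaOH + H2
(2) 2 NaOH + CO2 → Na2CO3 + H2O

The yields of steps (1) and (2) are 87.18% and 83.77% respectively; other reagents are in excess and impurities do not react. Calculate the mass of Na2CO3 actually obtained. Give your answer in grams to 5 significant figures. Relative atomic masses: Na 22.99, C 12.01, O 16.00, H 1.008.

Pure Na = 459.77 × 0.9200 = 422.988 g.
M(Na) = 22.99 g/mol.
M(Na2CO3) = 2(22.99) + 12.01 + 3(16.00) = 105.99 g/mol.
n(Na) = 422.988 / 22.99 = 18.3988 mol.
Step 1 (Na:NaOH = 2:2): theoretical n(NaOH) = 18.3988 mol; at 87.18% yield, n(NaOH) = 16.0401 mol.
Step 2 (NaOH:Na2CO3 = 2:1): theoretical n(Na2CO3) = 8.02004 mol, so theoretical mass = 8.02004 × 105.99 = 850.044 g.
At 83.77% yield, actual mass of Na2CO3 = 850.044 × 0.8377 = 712.082 g.

712.08 g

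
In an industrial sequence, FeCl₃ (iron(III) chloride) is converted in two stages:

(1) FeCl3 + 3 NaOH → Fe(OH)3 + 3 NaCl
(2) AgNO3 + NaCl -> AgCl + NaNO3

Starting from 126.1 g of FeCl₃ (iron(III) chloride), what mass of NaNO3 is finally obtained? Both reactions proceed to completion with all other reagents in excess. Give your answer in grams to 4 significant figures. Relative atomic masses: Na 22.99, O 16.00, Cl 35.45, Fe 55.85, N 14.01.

198.2 g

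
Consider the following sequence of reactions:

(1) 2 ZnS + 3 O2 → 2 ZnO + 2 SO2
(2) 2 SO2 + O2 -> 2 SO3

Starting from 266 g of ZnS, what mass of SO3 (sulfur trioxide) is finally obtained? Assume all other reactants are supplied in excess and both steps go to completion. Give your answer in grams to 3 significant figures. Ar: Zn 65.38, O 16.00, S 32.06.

219 g

M(ZnS) = 65.38 + 32.06 = 97.44 g/mol.
M(SO3) = 32.06 + 3(16.00) = 80.06 g/mol.
n(ZnS) = 266.0 / 97.44 = 2.730 mol.
Step 1 gives a 2:2 ratio of ZnS to SO2, so n(SO2) = 2.730 mol.
In step 2 the SO2:SO3 ratio is 2:2, so n(SO3) = 2.730 mol.
Mass of SO3 = 2.730 × 80.06 = 218.6 g.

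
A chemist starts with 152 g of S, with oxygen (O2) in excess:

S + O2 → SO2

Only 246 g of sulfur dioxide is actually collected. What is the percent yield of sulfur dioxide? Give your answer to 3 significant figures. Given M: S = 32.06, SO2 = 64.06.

81.0 %

n(S) = 152.0 g / 32.06 g/mol = 4.741 mol.
From the equation the S:SO2 mole ratio is 1:1, so n(SO2) = 4.741 × 1/1 = 4.741 mol.
Mass of SO2 = 4.741 mol × 64.06 g/mol = 303.7 g.
This is the theoretical yield. Percent yield = 246 g / 303.7 g × 100% = 81.00%.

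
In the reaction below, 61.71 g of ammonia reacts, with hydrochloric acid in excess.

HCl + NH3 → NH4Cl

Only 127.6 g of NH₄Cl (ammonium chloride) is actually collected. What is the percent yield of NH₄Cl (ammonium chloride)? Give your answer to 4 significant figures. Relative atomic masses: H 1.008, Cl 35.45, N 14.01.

65.85 %

M(NH3) = 14.01 + 3(1.008) = 17.034 g/mol.
M(NH4Cl) = 14.01 + 4(1.008) + 35.45 = 53.492 g/mol.
n(NH3) = 61.710 g / 17.034 g/mol = 3.6228 mol.
From the equation the NH3:NH4Cl mole ratio is 1:1, so n(NH4Cl) = 3.6228 × 1/1 = 3.6228 mol.
Mass of NH4Cl = 3.6228 mol × 53.492 g/mol = 193.79 g.
This is the theoretical yield. Percent yield = 127.6 g / 193.79 g × 100% = 65.845%.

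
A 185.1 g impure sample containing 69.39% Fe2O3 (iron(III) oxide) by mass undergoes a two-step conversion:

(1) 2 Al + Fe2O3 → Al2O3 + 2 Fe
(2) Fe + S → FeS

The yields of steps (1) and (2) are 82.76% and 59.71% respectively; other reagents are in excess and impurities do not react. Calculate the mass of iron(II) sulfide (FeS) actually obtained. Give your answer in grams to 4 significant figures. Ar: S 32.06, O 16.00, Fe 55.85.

Pure Fe2O3 = 185.1 × 0.6939 = 128.44 g.
M(Fe2O3) = 2(55.85) + 3(16.00) = 159.70 g/mol.
M(FeS) = 55.85 + 32.06 = 87.91 g/mol.
n(Fe2O3) = 128.44 / 159.70 = 0.80426 mol.
Step 1 (Fe2O3:Fe = 1:2): theoretical n(Fe) = 1.6085 mol; at 82.76% yield, n(Fe) = 1.3312 mol.
Step 2 (Fe:FeS = 1:1): theoretical n(FeS) = 1.3312 mol, so theoretical mass = 1.3312 × 87.91 = 117.03 g.
At 59.71% yield, actual mass of FeS = 117.03 × 0.5971 = 69.877 g.

69.88 g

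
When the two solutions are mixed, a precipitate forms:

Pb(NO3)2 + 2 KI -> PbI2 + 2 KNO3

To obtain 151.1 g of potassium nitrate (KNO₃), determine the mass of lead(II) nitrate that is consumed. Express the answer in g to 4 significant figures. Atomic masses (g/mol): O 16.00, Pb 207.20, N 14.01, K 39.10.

M(KNO3) = 39.10 + 14.01 + 3(16.00) = 101.11 g/mol.
M(Pb(NO3)2) = 207.20 + 2(14.01) + 6(16.00) = 331.22 g/mol.
n(KNO3) = 151.10 g / 101.11 g/mol = 1.4944 mol.
From the equation the KNO3:Pb(NO3)2 mole ratio is 2:1, so n(Pb(NO3)2) = 1.4944 × 1/2 = 0.74721 mol.
Mass of Pb(NO3)2 = 0.74721 mol × 331.22 g/mol = 247.49 g.

247.5 g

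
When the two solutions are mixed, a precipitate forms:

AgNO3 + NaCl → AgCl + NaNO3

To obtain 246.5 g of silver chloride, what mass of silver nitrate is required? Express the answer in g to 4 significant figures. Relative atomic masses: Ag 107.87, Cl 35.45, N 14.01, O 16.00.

292.2 g

M(AgCl) = 107.87 + 35.45 = 143.32 g/mol.
M(AgNO3) = 107.87 + 14.01 + 3(16.00) = 169.88 g/mol.
n(AgCl) = 246.50 g / 143.32 g/mol = 1.7199 mol.
From the equation the AgCl:AgNO3 mole ratio is 1:1, so n(AgNO3) = 1.7199 × 1/1 = 1.7199 mol.
Mass of AgNO3 = 1.7199 mol × 169.88 g/mol = 292.18 g.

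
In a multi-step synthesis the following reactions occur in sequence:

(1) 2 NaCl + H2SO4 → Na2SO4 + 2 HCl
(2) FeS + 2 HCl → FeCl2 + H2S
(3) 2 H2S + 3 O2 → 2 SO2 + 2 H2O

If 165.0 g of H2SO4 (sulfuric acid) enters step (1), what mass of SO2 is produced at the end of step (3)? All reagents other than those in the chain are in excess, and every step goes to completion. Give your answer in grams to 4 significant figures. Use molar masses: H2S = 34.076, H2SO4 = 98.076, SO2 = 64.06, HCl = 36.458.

107.8 g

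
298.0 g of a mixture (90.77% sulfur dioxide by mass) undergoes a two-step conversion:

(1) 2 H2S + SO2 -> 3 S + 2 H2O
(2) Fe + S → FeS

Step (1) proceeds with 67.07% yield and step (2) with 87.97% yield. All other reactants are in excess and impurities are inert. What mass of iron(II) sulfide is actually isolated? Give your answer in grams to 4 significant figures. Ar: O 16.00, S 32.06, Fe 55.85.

Pure SO2 = 298.0 × 0.9077 = 270.49 g.
M(SO2) = 32.06 + 2(16.00) = 64.06 g/mol.
M(FeS) = 55.85 + 32.06 = 87.91 g/mol.
n(SO2) = 270.49 / 64.06 = 4.2225 mol.
Step 1 (SO2:S = 1:3): theoretical n(S) = 12.668 mol; at 67.07% yield, n(S) = 8.4961 mol.
Step 2 (S:FeS = 1:1): theoretical n(FeS) = 8.4961 mol, so theoretical mass = 8.4961 × 87.91 = 746.89 g.
At 87.97% yield, actual mass of FeS = 746.89 × 0.8797 = 657.04 g.

657.0 g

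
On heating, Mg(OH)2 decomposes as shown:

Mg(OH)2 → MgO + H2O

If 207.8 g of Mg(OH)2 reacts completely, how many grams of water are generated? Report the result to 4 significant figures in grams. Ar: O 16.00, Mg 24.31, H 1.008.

64.19 g

M(Mg(OH)2) = 24.31 + 2(16.00) + 2(1.008) = 58.326 g/mol.
M(H2O) = 2(1.008) + 16.00 = 18.016 g/mol.
n(Mg(OH)2) = 207.80 g / 58.326 g/mol = 3.5627 mol.
From the equation the Mg(OH)2:H2O mole ratio is 1:1, so n(H2O) = 3.5627 × 1/1 = 3.5627 mol.
Mass of H2O = 3.5627 mol × 18.016 g/mol = 64.186 g.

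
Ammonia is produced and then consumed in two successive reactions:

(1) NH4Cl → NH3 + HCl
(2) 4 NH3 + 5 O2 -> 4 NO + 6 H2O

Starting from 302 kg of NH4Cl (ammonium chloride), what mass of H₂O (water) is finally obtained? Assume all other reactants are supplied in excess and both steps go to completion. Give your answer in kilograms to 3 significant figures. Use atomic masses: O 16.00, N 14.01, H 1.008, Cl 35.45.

M(NH4Cl) = 14.01 + 4(1.008) + 35.45 = 53.492 g/mol.
M(H2O) = 2(1.008) + 16.00 = 18.016 g/mol.
302 kg = 302000 g.
n(NH4Cl) = 302000 / 53.492 = 5646 mol.
Step 1 gives a 1:1 ratio of NH4Cl to NH3, so n(NH3) = 5646 mol.
In step 2 the NH3:H2O ratio is 4:6, so n(H2O) = 8469 mol.
Mass of H2O = 8469 × 18.016 = 152600 g = 153 kg.

153 kg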